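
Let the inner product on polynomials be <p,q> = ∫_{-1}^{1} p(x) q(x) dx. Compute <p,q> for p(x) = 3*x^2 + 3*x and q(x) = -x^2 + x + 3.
<p,q> = 34/5

Expand the product: p(x)·q(x) = -3*x^4 + 12*x^2 + 9*x.
∫_{-1}^{1} of each monomial x^k gives [2/(k+1) if k even, 0 if k odd]. Integrating term-by-term (or equivalently evaluating the antiderivative F(x) = -3*x^5/5 + 4*x^3 + 9*x^2/2 at the endpoints):
  F(1) − F(−1) = 79/10 − (11/10) = 34/5.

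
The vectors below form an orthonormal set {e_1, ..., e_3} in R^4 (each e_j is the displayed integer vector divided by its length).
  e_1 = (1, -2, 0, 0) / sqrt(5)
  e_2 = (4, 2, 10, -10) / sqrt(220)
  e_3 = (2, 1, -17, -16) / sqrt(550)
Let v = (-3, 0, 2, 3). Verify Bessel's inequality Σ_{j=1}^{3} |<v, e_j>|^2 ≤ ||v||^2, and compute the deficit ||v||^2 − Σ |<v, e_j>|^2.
Σ |<v, e_j>|^2 = 452/25; ||v||^2 = 22; deficit = 98/25

Write each e_j = u_j / sqrt(<u_j, u_j>) where u_j is the displayed integer vector. Then <v, e_j> = <v, u_j> / sqrt(<u_j, u_j>), so |<v, e_j>|^2 = <v, u_j>^2 / <u_j, u_j>.
Coefficients: <v, e_1> = -3/sqrt(5), <v, e_2> = -22/sqrt(220), <v, e_3> = -88/sqrt(550).
Square and sum: Σ |<v, e_j>|^2 = 452/25.
Compute ||v||^2 = v·v = 22.
Deficit = 22 − 452/25 = 98/25 ≥ 0, confirming Bessel's inequality. (The deficit equals ||v − Σ <v,e_j> e_j||^2, the squared distance from v to span{e_j}.)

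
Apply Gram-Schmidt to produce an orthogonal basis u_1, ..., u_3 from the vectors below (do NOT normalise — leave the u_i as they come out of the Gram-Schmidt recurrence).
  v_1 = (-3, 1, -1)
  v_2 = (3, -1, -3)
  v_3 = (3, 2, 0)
Orthogonal basis:
  u_1 = (-3, 1, -1)
  u_2 = (12/11, -4/11, -40/11)
  u_3 = (9/10, 27/10, 0)

Apply the Gram-Schmidt recurrence
  u_1 = v_1
  u_i = v_i − Σ_{j<i} ((v_i · u_j) / (u_j · u_j)) · u_j.

Step by step this gives:
  u_1 = (-3, 1, -1)
  u_2 = (12/11, -4/11, -40/11)
  u_3 = (9/10, 27/10, 0)

Orthogonality check:
  u_2 · u_1 = 0 (should be 0)
  u_3 · u_1 = 0 (should be 0)
  u_3 · u_2 = 0 (should be 0)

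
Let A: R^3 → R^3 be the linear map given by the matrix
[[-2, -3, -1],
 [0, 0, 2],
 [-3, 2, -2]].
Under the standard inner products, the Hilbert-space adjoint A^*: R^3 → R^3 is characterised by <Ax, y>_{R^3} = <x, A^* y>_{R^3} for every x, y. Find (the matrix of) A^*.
A^* = A^T =
[[-2, 0, -3],
 [-3, 0, 2],
 [-1, 2, -2]]

For real matrices with standard dot products, the defining identity <Ax, y> = <x, A^* y> gives (Ax)^T y = x^T (A^*) y, i.e. x^T A^T y = x^T (A^*) y. Since this holds for all x, y, we must have A^* = A^T. Therefore
A^* =
[[-2, 0, -3],
 [-3, 0, 2],
 [-1, 2, -2]].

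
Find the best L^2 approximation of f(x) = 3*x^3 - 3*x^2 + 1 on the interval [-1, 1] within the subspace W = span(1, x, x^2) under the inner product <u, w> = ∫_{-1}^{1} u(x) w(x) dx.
g(x) = -3*x^2 + 9*x/5 + 1

The best approximation g ∈ W is the orthogonal projection of f onto W. Writing g = a_0 + a_1 x + a_2 x^2, the coefficients solve the normal equations G · a = b where
  G_{ij} = <φ_i, φ_j> and b_i = <f, φ_i>, with φ_0 = 1, φ_1 = x, φ_2 = x^2.
G =
  [2, 0, 2/3]
  [0, 2/3, 0]
  [2/3, 0, 2/5],
b = (0, 6/5, -8/15).
Solving gives a_0 = 1, a_1 = 9/5, a_2 = -3, so
  g(x) = -3*x^2 + 9*x/5 + 1.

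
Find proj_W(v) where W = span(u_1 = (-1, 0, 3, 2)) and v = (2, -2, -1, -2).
proj_W(v) = (9/14, 0, -27/14, -9/7)

Set up U = [u_1 | ... | u_1] ∈ R^(4×1). The projector onto W = col(U) is P = U (U^T U)^(-1) U^T.
Compute U^T U =
  [14],
and U^T v = (-9).
Solve U^T U · c = U^T v for the coefficients: c = (-9/14). The projection is proj_W(v) = U c.
Check: (v - proj_W(v)) · u_1 = 0  (should be 0).
Result: proj_W(v) = (9/14, 0, -27/14, -9/7).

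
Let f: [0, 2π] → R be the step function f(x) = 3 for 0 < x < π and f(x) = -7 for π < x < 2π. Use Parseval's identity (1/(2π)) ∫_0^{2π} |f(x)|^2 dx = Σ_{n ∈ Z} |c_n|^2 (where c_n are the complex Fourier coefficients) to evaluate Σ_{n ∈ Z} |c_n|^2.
Σ |c_n|^2 = 29

Parseval equates the L^2 energy of f (normalised by 1/(2π)) with the ℓ^2 sum of its Fourier coefficients: (1/(2π)) ∫_0^{2π} |f|^2 = Σ |c_n|^2.
Compute the left side: (1/(2π)) [∫_0^π 3^2 dx + ∫_π^{2π} (-7)^2 dx] = (1/(2π)) · (9π + 49π) = (9 + 49)/2 = 29.
So Σ_{n ∈ Z} |c_n|^2 = 29.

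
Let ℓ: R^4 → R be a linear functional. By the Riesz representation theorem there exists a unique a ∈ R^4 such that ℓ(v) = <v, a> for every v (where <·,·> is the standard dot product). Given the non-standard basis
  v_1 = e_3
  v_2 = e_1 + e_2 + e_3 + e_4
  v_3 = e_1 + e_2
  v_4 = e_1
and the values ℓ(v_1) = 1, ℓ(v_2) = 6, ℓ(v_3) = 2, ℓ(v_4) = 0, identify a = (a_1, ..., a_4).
a = (0, 2, 1, 3)

Write a = (a_1, ..., a_4) in the standard basis. For each basis vector v_i, ℓ(v_i) = <v_i, a> is a linear equation in the a_j's. Collect the n equations into a matrix system V a = ℓ, where row i of V is v_i (expressed in the standard basis). Since V is invertible (lower-triangular with 1s on the diagonal, up to permutation), solve by back-substitution:
  V =
[[0, 0, 1, 0],
 [1, 1, 1, 1],
 [1, 1, 0, 0],
 [1, 0, 0, 0]]
  V a = (1, 6, 2, 0)
Solving gives a = (0, 2, 1, 3).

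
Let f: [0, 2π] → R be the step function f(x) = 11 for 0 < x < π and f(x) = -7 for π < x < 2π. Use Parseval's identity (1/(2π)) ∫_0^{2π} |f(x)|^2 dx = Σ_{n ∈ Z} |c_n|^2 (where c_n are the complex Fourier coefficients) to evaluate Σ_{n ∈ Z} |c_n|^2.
Σ |c_n|^2 = 85

Parseval equates the L^2 energy of f (normalised by 1/(2π)) with the ℓ^2 sum of its Fourier coefficients: (1/(2π)) ∫_0^{2π} |f|^2 = Σ |c_n|^2.
Compute the left side: (1/(2π)) [∫_0^π 11^2 dx + ∫_π^{2π} (-7)^2 dx] = (1/(2π)) · (121π + 49π) = (121 + 49)/2 = 85.
So Σ_{n ∈ Z} |c_n|^2 = 85.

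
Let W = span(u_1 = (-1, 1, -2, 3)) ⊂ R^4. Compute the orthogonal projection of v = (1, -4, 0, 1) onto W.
proj_W(v) = (2/15, -2/15, 4/15, -2/5)

Set up U = [u_1 | ... | u_1] ∈ R^(4×1). The projector onto W = col(U) is P = U (U^T U)^(-1) U^T.
Compute U^T U =
  [15],
and U^T v = (-2).
Solve U^T U · c = U^T v for the coefficients: c = (-2/15). The projection is proj_W(v) = U c.
Check: (v - proj_W(v)) · u_1 = 0  (should be 0).
Result: proj_W(v) = (2/15, -2/15, 4/15, -2/5).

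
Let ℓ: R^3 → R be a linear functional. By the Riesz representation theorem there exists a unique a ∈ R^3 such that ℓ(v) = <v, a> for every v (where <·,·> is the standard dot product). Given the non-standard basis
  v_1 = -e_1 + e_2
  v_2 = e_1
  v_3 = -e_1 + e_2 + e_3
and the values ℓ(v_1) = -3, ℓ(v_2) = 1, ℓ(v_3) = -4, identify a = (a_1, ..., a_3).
a = (1, -2, -1)

Write a = (a_1, ..., a_3) in the standard basis. For each basis vector v_i, ℓ(v_i) = <v_i, a> is a linear equation in the a_j's. Collect the n equations into a matrix system V a = ℓ, where row i of V is v_i (expressed in the standard basis). Since V is invertible (lower-triangular with 1s on the diagonal, up to permutation), solve by back-substitution:
  V =
[[-1, 1, 0],
 [1, 0, 0],
 [-1, 1, 1]]
  V a = (-3, 1, -4)
Solving gives a = (1, -2, -1).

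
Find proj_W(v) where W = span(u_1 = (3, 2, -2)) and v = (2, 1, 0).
proj_W(v) = (24/17, 16/17, -16/17)

Set up U = [u_1 | ... | u_1] ∈ R^(3×1). The projector onto W = col(U) is P = U (U^T U)^(-1) U^T.
Compute U^T U =
  [17],
and U^T v = (8).
Solve U^T U · c = U^T v for the coefficients: c = (8/17). The projection is proj_W(v) = U c.
Check: (v - proj_W(v)) · u_1 = 0  (should be 0).
Result: proj_W(v) = (24/17, 16/17, -16/17).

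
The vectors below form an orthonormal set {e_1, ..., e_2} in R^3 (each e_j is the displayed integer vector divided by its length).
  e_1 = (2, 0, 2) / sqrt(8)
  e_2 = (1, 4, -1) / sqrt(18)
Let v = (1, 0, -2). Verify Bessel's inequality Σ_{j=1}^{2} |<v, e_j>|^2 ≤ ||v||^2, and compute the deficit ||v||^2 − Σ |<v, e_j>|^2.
Σ |<v, e_j>|^2 = 1; ||v||^2 = 5; deficit = 4

Write each e_j = u_j / sqrt(<u_j, u_j>) where u_j is the displayed integer vector. Then <v, e_j> = <v, u_j> / sqrt(<u_j, u_j>), so |<v, e_j>|^2 = <v, u_j>^2 / <u_j, u_j>.
Coefficients: <v, e_1> = -2/sqrt(8), <v, e_2> = 3/sqrt(18).
Square and sum: Σ |<v, e_j>|^2 = 1.
Compute ||v||^2 = v·v = 5.
Deficit = 5 − 1 = 4 ≥ 0, confirming Bessel's inequality. (The deficit equals ||v − Σ <v,e_j> e_j||^2, the squared distance from v to span{e_j}.)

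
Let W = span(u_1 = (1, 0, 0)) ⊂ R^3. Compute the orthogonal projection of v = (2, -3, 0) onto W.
proj_W(v) = (2, 0, 0)

Set up U = [u_1 | ... | u_1] ∈ R^(3×1). The projector onto W = col(U) is P = U (U^T U)^(-1) U^T.
Compute U^T U =
  [1],
and U^T v = (2).
Solve U^T U · c = U^T v for the coefficients: c = (2). The projection is proj_W(v) = U c.
Check: (v - proj_W(v)) · u_1 = 0  (should be 0).
Result: proj_W(v) = (2, 0, 0).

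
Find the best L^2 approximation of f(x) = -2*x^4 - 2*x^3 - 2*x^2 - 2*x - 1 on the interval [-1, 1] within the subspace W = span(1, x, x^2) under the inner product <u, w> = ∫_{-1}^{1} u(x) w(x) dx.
g(x) = -26*x^2/7 - 16*x/5 - 29/35

The best approximation g ∈ W is the orthogonal projection of f onto W. Writing g = a_0 + a_1 x + a_2 x^2, the coefficients solve the normal equations G · a = b where
  G_{ij} = <φ_i, φ_j> and b_i = <f, φ_i>, with φ_0 = 1, φ_1 = x, φ_2 = x^2.
G =
  [2, 0, 2/3]
  [0, 2/3, 0]
  [2/3, 0, 2/5],
b = (-62/15, -32/15, -214/105).
Solving gives a_0 = -29/35, a_1 = -16/5, a_2 = -26/7, so
  g(x) = -26*x^2/7 - 16*x/5 - 29/35.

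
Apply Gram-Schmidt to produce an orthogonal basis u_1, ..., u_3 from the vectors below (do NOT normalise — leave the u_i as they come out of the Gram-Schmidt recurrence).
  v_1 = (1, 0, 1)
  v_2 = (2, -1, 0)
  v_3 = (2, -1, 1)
Orthogonal basis:
  u_1 = (1, 0, 1)
  u_2 = (1, -1, -1)
  u_3 = (-1/6, -1/3, 1/6)

Apply the Gram-Schmidt recurrence
  u_1 = v_1
  u_i = v_i − Σ_{j<i} ((v_i · u_j) / (u_j · u_j)) · u_j.

Step by step this gives:
  u_1 = (1, 0, 1)
  u_2 = (1, -1, -1)
  u_3 = (-1/6, -1/3, 1/6)

Orthogonality check:
  u_2 · u_1 = 0 (should be 0)
  u_3 · u_1 = 0 (should be 0)
  u_3 · u_2 = 0 (should be 0)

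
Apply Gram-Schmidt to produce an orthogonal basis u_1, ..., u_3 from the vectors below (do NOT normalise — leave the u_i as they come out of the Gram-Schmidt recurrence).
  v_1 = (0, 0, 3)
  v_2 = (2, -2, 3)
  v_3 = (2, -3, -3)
Orthogonal basis:
  u_1 = (0, 0, 3)
  u_2 = (2, -2, 0)
  u_3 = (-1/2, -1/2, 0)

Apply the Gram-Schmidt recurrence
  u_1 = v_1
  u_i = v_i − Σ_{j<i} ((v_i · u_j) / (u_j · u_j)) · u_j.

Step by step this gives:
  u_1 = (0, 0, 3)
  u_2 = (2, -2, 0)
  u_3 = (-1/2, -1/2, 0)

Orthogonality check:
  u_2 · u_1 = 0 (should be 0)
  u_3 · u_1 = 0 (should be 0)
  u_3 · u_2 = 0 (should be 0)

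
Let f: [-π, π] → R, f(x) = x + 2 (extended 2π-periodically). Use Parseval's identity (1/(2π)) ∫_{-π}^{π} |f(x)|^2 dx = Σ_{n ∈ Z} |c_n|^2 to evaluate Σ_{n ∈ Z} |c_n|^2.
Σ |c_n|^2 = π^2/3 + 4

Expand and integrate term by term over [-π, π]:
  ∫ (x)^2 dx = 1·(2π^3/3); ∫ 2·1·(2)·x dx = 0 (odd integrand); ∫ 2^2 dx = 4·2π.
So (1/(2π)) ∫_{-π}^{π} (x + 2)^2 dx = 1π^2/3 + 4 = π^2/3 + 4.
Parseval ⇒ Σ |c_n|^2 = π^2/3 + 4.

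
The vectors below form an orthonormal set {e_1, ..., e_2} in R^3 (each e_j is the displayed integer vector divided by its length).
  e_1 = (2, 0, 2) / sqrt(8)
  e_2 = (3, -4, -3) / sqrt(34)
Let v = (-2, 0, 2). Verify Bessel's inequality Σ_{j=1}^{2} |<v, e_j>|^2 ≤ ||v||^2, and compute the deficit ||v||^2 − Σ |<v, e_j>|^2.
Σ |<v, e_j>|^2 = 72/17; ||v||^2 = 8; deficit = 64/17

Write each e_j = u_j / sqrt(<u_j, u_j>) where u_j is the displayed integer vector. Then <v, e_j> = <v, u_j> / sqrt(<u_j, u_j>), so |<v, e_j>|^2 = <v, u_j>^2 / <u_j, u_j>.
Coefficients: <v, e_1> = 0/sqrt(8), <v, e_2> = -12/sqrt(34).
Square and sum: Σ |<v, e_j>|^2 = 72/17.
Compute ||v||^2 = v·v = 8.
Deficit = 8 − 72/17 = 64/17 ≥ 0, confirming Bessel's inequality. (The deficit equals ||v − Σ <v,e_j> e_j||^2, the squared distance from v to span{e_j}.)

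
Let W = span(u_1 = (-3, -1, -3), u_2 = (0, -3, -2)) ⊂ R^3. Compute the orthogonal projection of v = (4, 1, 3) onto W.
proj_W(v) = (615/166, 62/83, 561/166)

Set up U = [u_1 | ... | u_2] ∈ R^(3×2). The projector onto W = col(U) is P = U (U^T U)^(-1) U^T.
Compute U^T U =
  [19, 9]
  [9, 13],
and U^T v = (-22, -9).
Solve U^T U · c = U^T v for the coefficients: c = (-205/166, 27/166). The projection is proj_W(v) = U c.
Check: (v - proj_W(v)) · u_1 = 0  (should be 0).
Check: (v - proj_W(v)) · u_2 = 0  (should be 0).
Result: proj_W(v) = (615/166, 62/83, 561/166).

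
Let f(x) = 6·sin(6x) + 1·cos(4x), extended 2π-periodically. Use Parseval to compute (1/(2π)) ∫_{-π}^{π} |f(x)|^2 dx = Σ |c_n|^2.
Σ |c_n|^2 = 37/2

Expand |f|^2 and use orthogonality of {sin(nx), cos(mx)} on [-π, π]:
  ∫_{-π}^{π} sin(nx)^2 dx = π, ∫ cos(mx)^2 dx = π, and cross terms integrate to 0.
So ∫_{-π}^{π} f(x)^2 dx = 6^2 · π + 1^2 · π = (36 + 1)π.
Divide by 2π: (36 + 1)/2 = 37/2.
By Parseval, this equals Σ |c_n|^2.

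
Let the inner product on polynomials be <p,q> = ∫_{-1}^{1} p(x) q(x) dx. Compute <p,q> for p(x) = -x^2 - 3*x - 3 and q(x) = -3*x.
<p,q> = 6

Expand the product: p(x)·q(x) = 3*x^3 + 9*x^2 + 9*x.
∫_{-1}^{1} of each monomial x^k gives [2/(k+1) if k even, 0 if k odd]. Integrating term-by-term (or equivalently evaluating the antiderivative F(x) = 3*x^4/4 + 3*x^3 + 9*x^2/2 at the endpoints):
  F(1) − F(−1) = 33/4 − (9/4) = 6.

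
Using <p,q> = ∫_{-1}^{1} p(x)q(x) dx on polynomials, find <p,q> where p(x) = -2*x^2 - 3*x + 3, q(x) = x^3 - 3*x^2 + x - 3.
<p,q> = -104/5

Expand the product: p(x)·q(x) = -2*x^5 + 3*x^4 + 10*x^3 - 6*x^2 + 12*x - 9.
∫_{-1}^{1} of each monomial x^k gives [2/(k+1) if k even, 0 if k odd]. Integrating term-by-term (or equivalently evaluating the antiderivative F(x) = -x^6/3 + 3*x^5/5 + 5*x^4/2 - 2*x^3 + 6*x^2 - 9*x at the endpoints):
  F(1) − F(−1) = -67/30 − (557/30) = -104/5.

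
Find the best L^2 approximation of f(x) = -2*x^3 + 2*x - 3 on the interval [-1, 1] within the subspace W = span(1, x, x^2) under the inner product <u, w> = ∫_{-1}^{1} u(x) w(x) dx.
g(x) = 4*x/5 - 3

The best approximation g ∈ W is the orthogonal projection of f onto W. Writing g = a_0 + a_1 x + a_2 x^2, the coefficients solve the normal equations G · a = b where
  G_{ij} = <φ_i, φ_j> and b_i = <f, φ_i>, with φ_0 = 1, φ_1 = x, φ_2 = x^2.
G =
  [2, 0, 2/3]
  [0, 2/3, 0]
  [2/3, 0, 2/5],
b = (-6, 8/15, -2).
Solving gives a_0 = -3, a_1 = 4/5, a_2 = 0, so
  g(x) = 4*x/5 - 3.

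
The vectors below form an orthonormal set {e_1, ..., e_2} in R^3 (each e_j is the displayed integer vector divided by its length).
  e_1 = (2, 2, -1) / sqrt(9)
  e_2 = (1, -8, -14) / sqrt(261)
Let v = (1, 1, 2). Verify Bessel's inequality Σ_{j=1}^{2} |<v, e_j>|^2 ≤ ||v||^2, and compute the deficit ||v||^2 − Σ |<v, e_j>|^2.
Σ |<v, e_j>|^2 = 149/29; ||v||^2 = 6; deficit = 25/29

Write each e_j = u_j / sqrt(<u_j, u_j>) where u_j is the displayed integer vector. Then <v, e_j> = <v, u_j> / sqrt(<u_j, u_j>), so |<v, e_j>|^2 = <v, u_j>^2 / <u_j, u_j>.
Coefficients: <v, e_1> = 2/sqrt(9), <v, e_2> = -35/sqrt(261).
Square and sum: Σ |<v, e_j>|^2 = 149/29.
Compute ||v||^2 = v·v = 6.
Deficit = 6 − 149/29 = 25/29 ≥ 0, confirming Bessel's inequality. (The deficit equals ||v − Σ <v,e_j> e_j||^2, the squared distance from v to span{e_j}.)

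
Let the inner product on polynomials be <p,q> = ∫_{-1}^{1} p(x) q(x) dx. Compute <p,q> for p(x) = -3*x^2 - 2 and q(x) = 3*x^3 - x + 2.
<p,q> = -12

Expand the product: p(x)·q(x) = -9*x^5 - 3*x^3 - 6*x^2 + 2*x - 4.
∫_{-1}^{1} of each monomial x^k gives [2/(k+1) if k even, 0 if k odd]. Integrating term-by-term (or equivalently evaluating the antiderivative F(x) = -3*x^6/2 - 3*x^4/4 - 2*x^3 + x^2 - 4*x at the endpoints):
  F(1) − F(−1) = -29/4 − (19/4) = -12.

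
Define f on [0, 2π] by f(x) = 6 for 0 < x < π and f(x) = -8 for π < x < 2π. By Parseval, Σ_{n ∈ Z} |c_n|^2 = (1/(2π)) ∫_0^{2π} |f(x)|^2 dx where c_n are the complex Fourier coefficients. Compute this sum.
Σ |c_n|^2 = 50

Parseval equates the L^2 energy of f (normalised by 1/(2π)) with the ℓ^2 sum of its Fourier coefficients: (1/(2π)) ∫_0^{2π} |f|^2 = Σ |c_n|^2.
Compute the left side: (1/(2π)) [∫_0^π 6^2 dx + ∫_π^{2π} (-8)^2 dx] = (1/(2π)) · (36π + 64π) = (36 + 64)/2 = 50.
So Σ_{n ∈ Z} |c_n|^2 = 50.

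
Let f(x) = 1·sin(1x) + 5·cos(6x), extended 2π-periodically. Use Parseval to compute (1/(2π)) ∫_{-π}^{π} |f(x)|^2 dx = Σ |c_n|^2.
Σ |c_n|^2 = 13

Expand |f|^2 and use orthogonality of {sin(nx), cos(mx)} on [-π, π]:
  ∫_{-π}^{π} sin(nx)^2 dx = π, ∫ cos(mx)^2 dx = π, and cross terms integrate to 0.
So ∫_{-π}^{π} f(x)^2 dx = 1^2 · π + 5^2 · π = (1 + 25)π.
Divide by 2π: (1 + 25)/2 = 13.
By Parseval, this equals Σ |c_n|^2.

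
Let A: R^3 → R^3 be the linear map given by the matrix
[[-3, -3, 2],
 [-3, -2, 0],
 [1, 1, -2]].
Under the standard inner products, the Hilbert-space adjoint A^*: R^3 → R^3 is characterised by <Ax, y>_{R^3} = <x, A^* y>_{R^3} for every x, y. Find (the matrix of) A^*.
A^* = A^T =
[[-3, -3, 1],
 [-3, -2, 1],
 [2, 0, -2]]

For real matrices with standard dot products, the defining identity <Ax, y> = <x, A^* y> gives (Ax)^T y = x^T (A^*) y, i.e. x^T A^T y = x^T (A^*) y. Since this holds for all x, y, we must have A^* = A^T. Therefore
A^* =
[[-3, -3, 1],
 [-3, -2, 1],
 [2, 0, -2]].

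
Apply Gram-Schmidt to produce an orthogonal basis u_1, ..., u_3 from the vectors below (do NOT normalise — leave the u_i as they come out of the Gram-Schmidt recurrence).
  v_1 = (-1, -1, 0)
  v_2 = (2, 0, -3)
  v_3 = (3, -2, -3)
Orthogonal basis:
  u_1 = (-1, -1, 0)
  u_2 = (1, -1, -3)
  u_3 = (27/22, -27/22, 9/11)

Apply the Gram-Schmidt recurrence
  u_1 = v_1
  u_i = v_i − Σ_{j<i} ((v_i · u_j) / (u_j · u_j)) · u_j.

Step by step this gives:
  u_1 = (-1, -1, 0)
  u_2 = (1, -1, -3)
  u_3 = (27/22, -27/22, 9/11)

Orthogonality check:
  u_2 · u_1 = 0 (should be 0)
  u_3 · u_1 = 0 (should be 0)
  u_3 · u_2 = 0 (should be 0)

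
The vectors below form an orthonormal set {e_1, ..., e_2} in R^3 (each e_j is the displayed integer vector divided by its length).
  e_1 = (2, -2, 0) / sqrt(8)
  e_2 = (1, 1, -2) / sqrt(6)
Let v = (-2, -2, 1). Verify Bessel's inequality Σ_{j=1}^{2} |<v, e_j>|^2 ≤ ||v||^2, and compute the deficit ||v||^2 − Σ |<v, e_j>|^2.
Σ |<v, e_j>|^2 = 6; ||v||^2 = 9; deficit = 3

Write each e_j = u_j / sqrt(<u_j, u_j>) where u_j is the displayed integer vector. Then <v, e_j> = <v, u_j> / sqrt(<u_j, u_j>), so |<v, e_j>|^2 = <v, u_j>^2 / <u_j, u_j>.
Coefficients: <v, e_1> = 0/sqrt(8), <v, e_2> = -6/sqrt(6).
Square and sum: Σ |<v, e_j>|^2 = 6.
Compute ||v||^2 = v·v = 9.
Deficit = 9 − 6 = 3 ≥ 0, confirming Bessel's inequality. (The deficit equals ||v − Σ <v,e_j> e_j||^2, the squared distance from v to span{e_j}.)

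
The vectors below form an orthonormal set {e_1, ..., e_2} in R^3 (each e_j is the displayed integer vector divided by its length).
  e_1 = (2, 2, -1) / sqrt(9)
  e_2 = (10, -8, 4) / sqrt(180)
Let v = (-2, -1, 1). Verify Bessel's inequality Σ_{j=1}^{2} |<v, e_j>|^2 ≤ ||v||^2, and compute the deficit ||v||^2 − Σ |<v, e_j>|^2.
Σ |<v, e_j>|^2 = 29/5; ||v||^2 = 6; deficit = 1/5

Write each e_j = u_j / sqrt(<u_j, u_j>) where u_j is the displayed integer vector. Then <v, e_j> = <v, u_j> / sqrt(<u_j, u_j>), so |<v, e_j>|^2 = <v, u_j>^2 / <u_j, u_j>.
Coefficients: <v, e_1> = -7/sqrt(9), <v, e_2> = -8/sqrt(180).
Square and sum: Σ |<v, e_j>|^2 = 29/5.
Compute ||v||^2 = v·v = 6.
Deficit = 6 − 29/5 = 1/5 ≥ 0, confirming Bessel's inequality. (The deficit equals ||v − Σ <v,e_j> e_j||^2, the squared distance from v to span{e_j}.)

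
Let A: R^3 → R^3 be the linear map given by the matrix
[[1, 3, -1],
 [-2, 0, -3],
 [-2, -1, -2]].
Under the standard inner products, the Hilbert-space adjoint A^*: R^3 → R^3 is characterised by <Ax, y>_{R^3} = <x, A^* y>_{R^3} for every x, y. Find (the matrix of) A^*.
A^* = A^T =
[[1, -2, -2],
 [3, 0, -1],
 [-1, -3, -2]]

For real matrices with standard dot products, the defining identity <Ax, y> = <x, A^* y> gives (Ax)^T y = x^T (A^*) y, i.e. x^T A^T y = x^T (A^*) y. Since this holds for all x, y, we must have A^* = A^T. Therefore
A^* =
[[1, -2, -2],
 [3, 0, -1],
 [-1, -3, -2]].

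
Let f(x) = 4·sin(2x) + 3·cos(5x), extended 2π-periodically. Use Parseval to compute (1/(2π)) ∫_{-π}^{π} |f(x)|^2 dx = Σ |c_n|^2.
Σ |c_n|^2 = 25/2

Expand |f|^2 and use orthogonality of {sin(nx), cos(mx)} on [-π, π]:
  ∫_{-π}^{π} sin(nx)^2 dx = π, ∫ cos(mx)^2 dx = π, and cross terms integrate to 0.
So ∫_{-π}^{π} f(x)^2 dx = 4^2 · π + 3^2 · π = (16 + 9)π.
Divide by 2π: (16 + 9)/2 = 25/2.
By Parseval, this equals Σ |c_n|^2.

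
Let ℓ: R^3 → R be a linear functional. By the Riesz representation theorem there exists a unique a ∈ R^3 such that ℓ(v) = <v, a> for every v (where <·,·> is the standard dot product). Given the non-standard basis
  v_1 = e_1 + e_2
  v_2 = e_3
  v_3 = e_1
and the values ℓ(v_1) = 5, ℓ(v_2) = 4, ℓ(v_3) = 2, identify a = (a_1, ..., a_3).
a = (2, 3, 4)

Write a = (a_1, ..., a_3) in the standard basis. For each basis vector v_i, ℓ(v_i) = <v_i, a> is a linear equation in the a_j's. Collect the n equations into a matrix system V a = ℓ, where row i of V is v_i (expressed in the standard basis). Since V is invertible (lower-triangular with 1s on the diagonal, up to permutation), solve by back-substitution:
  V =
[[1, 1, 0],
 [0, 0, 1],
 [1, 0, 0]]
  V a = (5, 4, 2)
Solving gives a = (2, 3, 4).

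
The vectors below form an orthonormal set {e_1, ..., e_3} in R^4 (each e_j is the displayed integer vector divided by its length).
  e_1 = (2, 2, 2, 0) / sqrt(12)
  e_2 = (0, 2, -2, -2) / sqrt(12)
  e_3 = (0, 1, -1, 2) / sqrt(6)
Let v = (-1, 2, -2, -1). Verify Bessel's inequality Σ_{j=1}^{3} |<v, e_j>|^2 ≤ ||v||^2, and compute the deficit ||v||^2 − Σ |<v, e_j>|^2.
Σ |<v, e_j>|^2 = 28/3; ||v||^2 = 10; deficit = 2/3

Write each e_j = u_j / sqrt(<u_j, u_j>) where u_j is the displayed integer vector. Then <v, e_j> = <v, u_j> / sqrt(<u_j, u_j>), so |<v, e_j>|^2 = <v, u_j>^2 / <u_j, u_j>.
Coefficients: <v, e_1> = -2/sqrt(12), <v, e_2> = 10/sqrt(12), <v, e_3> = 2/sqrt(6).
Square and sum: Σ |<v, e_j>|^2 = 28/3.
Compute ||v||^2 = v·v = 10.
Deficit = 10 − 28/3 = 2/3 ≥ 0, confirming Bessel's inequality. (The deficit equals ||v − Σ <v,e_j> e_j||^2, the squared distance from v to span{e_j}.)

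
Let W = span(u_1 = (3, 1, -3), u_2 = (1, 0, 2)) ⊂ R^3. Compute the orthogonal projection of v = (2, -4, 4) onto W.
proj_W(v) = (50/43, -10/43, 190/43)

Set up U = [u_1 | ... | u_2] ∈ R^(3×2). The projector onto W = col(U) is P = U (U^T U)^(-1) U^T.
Compute U^T U =
  [19, -3]
  [-3, 5],
and U^T v = (-10, 10).
Solve U^T U · c = U^T v for the coefficients: c = (-10/43, 80/43). The projection is proj_W(v) = U c.
Check: (v - proj_W(v)) · u_1 = 0  (should be 0).
Check: (v - proj_W(v)) · u_2 = 0  (should be 0).
Result: proj_W(v) = (50/43, -10/43, 190/43).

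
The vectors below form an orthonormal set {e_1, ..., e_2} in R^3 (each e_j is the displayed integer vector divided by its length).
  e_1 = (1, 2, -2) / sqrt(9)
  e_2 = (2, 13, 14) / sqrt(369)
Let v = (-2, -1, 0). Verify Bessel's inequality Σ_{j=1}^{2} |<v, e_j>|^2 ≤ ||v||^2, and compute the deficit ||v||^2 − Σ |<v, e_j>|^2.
Σ |<v, e_j>|^2 = 105/41; ||v||^2 = 5; deficit = 100/41

Write each e_j = u_j / sqrt(<u_j, u_j>) where u_j is the displayed integer vector. Then <v, e_j> = <v, u_j> / sqrt(<u_j, u_j>), so |<v, e_j>|^2 = <v, u_j>^2 / <u_j, u_j>.
Coefficients: <v, e_1> = -4/sqrt(9), <v, e_2> = -17/sqrt(369).
Square and sum: Σ |<v, e_j>|^2 = 105/41.
Compute ||v||^2 = v·v = 5.
Deficit = 5 − 105/41 = 100/41 ≥ 0, confirming Bessel's inequality. (The deficit equals ||v − Σ <v,e_j> e_j||^2, the squared distance from v to span{e_j}.)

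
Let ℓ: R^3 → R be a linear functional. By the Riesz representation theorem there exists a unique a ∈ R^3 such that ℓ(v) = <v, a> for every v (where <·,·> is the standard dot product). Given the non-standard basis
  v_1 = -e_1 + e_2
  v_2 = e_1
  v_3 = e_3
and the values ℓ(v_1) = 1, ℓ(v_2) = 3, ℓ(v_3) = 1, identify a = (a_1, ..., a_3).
a = (3, 4, 1)

Write a = (a_1, ..., a_3) in the standard basis. For each basis vector v_i, ℓ(v_i) = <v_i, a> is a linear equation in the a_j's. Collect the n equations into a matrix system V a = ℓ, where row i of V is v_i (expressed in the standard basis). Since V is invertible (lower-triangular with 1s on the diagonal, up to permutation), solve by back-substitution:
  V =
[[-1, 1, 0],
 [1, 0, 0],
 [0, 0, 1]]
  V a = (1, 3, 1)
Solving gives a = (3, 4, 1).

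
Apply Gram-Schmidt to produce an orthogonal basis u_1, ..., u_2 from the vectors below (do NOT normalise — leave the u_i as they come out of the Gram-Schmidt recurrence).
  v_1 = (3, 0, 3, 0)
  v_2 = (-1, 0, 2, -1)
Orthogonal basis:
  u_1 = (3, 0, 3, 0)
  u_2 = (-3/2, 0, 3/2, -1)

Apply the Gram-Schmidt recurrence
  u_1 = v_1
  u_i = v_i − Σ_{j<i} ((v_i · u_j) / (u_j · u_j)) · u_j.

Step by step this gives:
  u_1 = (3, 0, 3, 0)
  u_2 = (-3/2, 0, 3/2, -1)

Orthogonality check:
  u_2 · u_1 = 0 (should be 0)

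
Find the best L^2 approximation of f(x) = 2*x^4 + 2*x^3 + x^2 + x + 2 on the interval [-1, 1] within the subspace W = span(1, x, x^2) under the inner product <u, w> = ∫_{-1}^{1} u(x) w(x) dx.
g(x) = 19*x^2/7 + 11*x/5 + 64/35

The best approximation g ∈ W is the orthogonal projection of f onto W. Writing g = a_0 + a_1 x + a_2 x^2, the coefficients solve the normal equations G · a = b where
  G_{ij} = <φ_i, φ_j> and b_i = <f, φ_i>, with φ_0 = 1, φ_1 = x, φ_2 = x^2.
G =
  [2, 0, 2/3]
  [0, 2/3, 0]
  [2/3, 0, 2/5],
b = (82/15, 22/15, 242/105).
Solving gives a_0 = 64/35, a_1 = 11/5, a_2 = 19/7, so
  g(x) = 19*x^2/7 + 11*x/5 + 64/35.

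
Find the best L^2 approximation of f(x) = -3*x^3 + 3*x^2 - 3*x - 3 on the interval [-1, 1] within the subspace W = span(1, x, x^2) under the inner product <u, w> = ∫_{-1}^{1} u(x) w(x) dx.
g(x) = 3*x^2 - 24*x/5 - 3

The best approximation g ∈ W is the orthogonal projection of f onto W. Writing g = a_0 + a_1 x + a_2 x^2, the coefficients solve the normal equations G · a = b where
  G_{ij} = <φ_i, φ_j> and b_i = <f, φ_i>, with φ_0 = 1, φ_1 = x, φ_2 = x^2.
G =
  [2, 0, 2/3]
  [0, 2/3, 0]
  [2/3, 0, 2/5],
b = (-4, -16/5, -4/5).
Solving gives a_0 = -3, a_1 = -24/5, a_2 = 3, so
  g(x) = 3*x^2 - 24*x/5 - 3.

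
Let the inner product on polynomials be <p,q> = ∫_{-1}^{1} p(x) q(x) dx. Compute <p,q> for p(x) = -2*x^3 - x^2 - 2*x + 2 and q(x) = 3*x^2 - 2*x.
<p,q> = 106/15

Expand the product: p(x)·q(x) = -6*x^5 + x^4 - 4*x^3 + 10*x^2 - 4*x.
∫_{-1}^{1} of each monomial x^k gives [2/(k+1) if k even, 0 if k odd]. Integrating term-by-term (or equivalently evaluating the antiderivative F(x) = -x^6 + x^5/5 - x^4 + 10*x^3/3 - 2*x^2 at the endpoints):
  F(1) − F(−1) = -7/15 − (-113/15) = 106/15.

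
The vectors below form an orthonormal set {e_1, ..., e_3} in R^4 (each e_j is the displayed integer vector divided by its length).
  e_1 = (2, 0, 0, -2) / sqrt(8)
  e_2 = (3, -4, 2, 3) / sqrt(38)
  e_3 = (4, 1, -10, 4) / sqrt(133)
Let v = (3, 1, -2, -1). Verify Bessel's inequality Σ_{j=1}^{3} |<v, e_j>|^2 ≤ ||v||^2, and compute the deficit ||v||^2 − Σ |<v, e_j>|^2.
Σ |<v, e_j>|^2 = 101/7; ||v||^2 = 15; deficit = 4/7

Write each e_j = u_j / sqrt(<u_j, u_j>) where u_j is the displayed integer vector. Then <v, e_j> = <v, u_j> / sqrt(<u_j, u_j>), so |<v, e_j>|^2 = <v, u_j>^2 / <u_j, u_j>.
Coefficients: <v, e_1> = 8/sqrt(8), <v, e_2> = -2/sqrt(38), <v, e_3> = 29/sqrt(133).
Square and sum: Σ |<v, e_j>|^2 = 101/7.
Compute ||v||^2 = v·v = 15.
Deficit = 15 − 101/7 = 4/7 ≥ 0, confirming Bessel's inequality. (The deficit equals ||v − Σ <v,e_j> e_j||^2, the squared distance from v to span{e_j}.)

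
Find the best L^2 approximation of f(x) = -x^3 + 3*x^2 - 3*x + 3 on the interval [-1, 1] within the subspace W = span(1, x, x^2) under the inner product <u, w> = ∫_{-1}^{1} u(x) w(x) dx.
g(x) = 3*x^2 - 18*x/5 + 3

The best approximation g ∈ W is the orthogonal projection of f onto W. Writing g = a_0 + a_1 x + a_2 x^2, the coefficients solve the normal equations G · a = b where
  G_{ij} = <φ_i, φ_j> and b_i = <f, φ_i>, with φ_0 = 1, φ_1 = x, φ_2 = x^2.
G =
  [2, 0, 2/3]
  [0, 2/3, 0]
  [2/3, 0, 2/5],
b = (8, -12/5, 16/5).
Solving gives a_0 = 3, a_1 = -18/5, a_2 = 3, so
  g(x) = 3*x^2 - 18*x/5 + 3.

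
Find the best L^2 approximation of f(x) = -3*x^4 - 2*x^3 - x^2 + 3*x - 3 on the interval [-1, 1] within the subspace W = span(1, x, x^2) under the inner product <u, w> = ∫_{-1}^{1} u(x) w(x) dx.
g(x) = -25*x^2/7 + 9*x/5 - 96/35

The best approximation g ∈ W is the orthogonal projection of f onto W. Writing g = a_0 + a_1 x + a_2 x^2, the coefficients solve the normal equations G · a = b where
  G_{ij} = <φ_i, φ_j> and b_i = <f, φ_i>, with φ_0 = 1, φ_1 = x, φ_2 = x^2.
G =
  [2, 0, 2/3]
  [0, 2/3, 0]
  [2/3, 0, 2/5],
b = (-118/15, 6/5, -114/35).
Solving gives a_0 = -96/35, a_1 = 9/5, a_2 = -25/7, so
  g(x) = -25*x^2/7 + 9*x/5 - 96/35.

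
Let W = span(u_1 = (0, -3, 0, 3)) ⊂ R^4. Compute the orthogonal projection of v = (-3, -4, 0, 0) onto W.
proj_W(v) = (0, -2, 0, 2)

Set up U = [u_1 | ... | u_1] ∈ R^(4×1). The projector onto W = col(U) is P = U (U^T U)^(-1) U^T.
Compute U^T U =
  [18],
and U^T v = (12).
Solve U^T U · c = U^T v for the coefficients: c = (2/3). The projection is proj_W(v) = U c.
Check: (v - proj_W(v)) · u_1 = 0  (should be 0).
Result: proj_W(v) = (0, -2, 0, 2).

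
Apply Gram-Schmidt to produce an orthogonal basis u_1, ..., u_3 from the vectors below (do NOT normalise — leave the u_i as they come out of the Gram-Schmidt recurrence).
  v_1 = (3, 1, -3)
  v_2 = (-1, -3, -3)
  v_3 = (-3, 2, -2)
Orthogonal basis:
  u_1 = (3, 1, -3)
  u_2 = (-28/19, -60/19, -48/19)
  u_3 = (-57/22, 57/22, -19/11)

Apply the Gram-Schmidt recurrence
  u_1 = v_1
  u_i = v_i − Σ_{j<i} ((v_i · u_j) / (u_j · u_j)) · u_j.

Step by step this gives:
  u_1 = (3, 1, -3)
  u_2 = (-28/19, -60/19, -48/19)
  u_3 = (-57/22, 57/22, -19/11)

Orthogonality check:
  u_2 · u_1 = 0 (should be 0)
  u_3 · u_1 = 0 (should be 0)
  u_3 · u_2 = 0 (should be 0)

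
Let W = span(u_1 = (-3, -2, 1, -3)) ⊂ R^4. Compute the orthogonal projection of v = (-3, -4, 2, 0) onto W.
proj_W(v) = (-57/23, -38/23, 19/23, -57/23)

Set up U = [u_1 | ... | u_1] ∈ R^(4×1). The projector onto W = col(U) is P = U (U^T U)^(-1) U^T.
Compute U^T U =
  [23],
and U^T v = (19).
Solve U^T U · c = U^T v for the coefficients: c = (19/23). The projection is proj_W(v) = U c.
Check: (v - proj_W(v)) · u_1 = 0  (should be 0).
Result: proj_W(v) = (-57/23, -38/23, 19/23, -57/23).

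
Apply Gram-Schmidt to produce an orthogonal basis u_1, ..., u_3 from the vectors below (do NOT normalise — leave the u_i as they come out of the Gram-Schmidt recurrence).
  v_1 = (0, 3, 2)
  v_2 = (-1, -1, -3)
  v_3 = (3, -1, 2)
Orthogonal basis:
  u_1 = (0, 3, 2)
  u_2 = (-1, 14/13, -21/13)
  u_3 = (91/62, 13/31, -39/62)

Apply the Gram-Schmidt recurrence
  u_1 = v_1
  u_i = v_i − Σ_{j<i} ((v_i · u_j) / (u_j · u_j)) · u_j.

Step by step this gives:
  u_1 = (0, 3, 2)
  u_2 = (-1, 14/13, -21/13)
  u_3 = (91/62, 13/31, -39/62)

Orthogonality check:
  u_2 · u_1 = 0 (should be 0)
  u_3 · u_1 = 0 (should be 0)
  u_3 · u_2 = 0 (should be 0)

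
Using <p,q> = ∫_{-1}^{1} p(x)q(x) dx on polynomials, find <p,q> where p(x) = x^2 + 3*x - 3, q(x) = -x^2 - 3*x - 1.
<p,q> = 14/15

Expand the product: p(x)·q(x) = -x^4 - 6*x^3 - 7*x^2 + 6*x + 3.
∫_{-1}^{1} of each monomial x^k gives [2/(k+1) if k even, 0 if k odd]. Integrating term-by-term (or equivalently evaluating the antiderivative F(x) = -x^5/5 - 3*x^4/2 - 7*x^3/3 + 3*x^2 + 3*x at the endpoints):
  F(1) − F(−1) = 59/30 − (31/30) = 14/15.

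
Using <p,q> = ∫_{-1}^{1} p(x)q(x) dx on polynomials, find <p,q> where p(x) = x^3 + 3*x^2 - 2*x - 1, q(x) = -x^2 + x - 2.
<p,q> = -22/15

Expand the product: p(x)·q(x) = -x^5 - 2*x^4 + 3*x^3 - 7*x^2 + 3*x + 2.
∫_{-1}^{1} of each monomial x^k gives [2/(k+1) if k even, 0 if k odd]. Integrating term-by-term (or equivalently evaluating the antiderivative F(x) = -x^6/6 - 2*x^5/5 + 3*x^4/4 - 7*x^3/3 + 3*x^2/2 + 2*x at the endpoints):
  F(1) − F(−1) = 27/20 − (169/60) = -22/15.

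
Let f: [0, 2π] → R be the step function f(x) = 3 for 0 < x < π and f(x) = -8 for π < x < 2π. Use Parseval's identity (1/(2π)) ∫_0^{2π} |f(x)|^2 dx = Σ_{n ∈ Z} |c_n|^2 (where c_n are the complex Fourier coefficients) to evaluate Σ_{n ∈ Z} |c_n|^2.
Σ |c_n|^2 = 73/2

Parseval equates the L^2 energy of f (normalised by 1/(2π)) with the ℓ^2 sum of its Fourier coefficients: (1/(2π)) ∫_0^{2π} |f|^2 = Σ |c_n|^2.
Compute the left side: (1/(2π)) [∫_0^π 3^2 dx + ∫_π^{2π} (-8)^2 dx] = (1/(2π)) · (9π + 64π) = (9 + 64)/2 = 73/2.
So Σ_{n ∈ Z} |c_n|^2 = 73/2.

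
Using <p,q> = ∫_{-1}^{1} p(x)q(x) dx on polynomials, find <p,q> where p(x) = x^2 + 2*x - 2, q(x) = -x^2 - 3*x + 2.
<p,q> = -146/15

Expand the product: p(x)·q(x) = -x^4 - 5*x^3 - 2*x^2 + 10*x - 4.
∫_{-1}^{1} of each monomial x^k gives [2/(k+1) if k even, 0 if k odd]. Integrating term-by-term (or equivalently evaluating the antiderivative F(x) = -x^5/5 - 5*x^4/4 - 2*x^3/3 + 5*x^2 - 4*x at the endpoints):
  F(1) − F(−1) = -67/60 − (517/60) = -146/15.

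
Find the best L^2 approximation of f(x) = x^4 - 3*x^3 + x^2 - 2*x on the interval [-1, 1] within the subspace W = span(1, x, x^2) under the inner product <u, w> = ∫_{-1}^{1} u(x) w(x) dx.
g(x) = 13*x^2/7 - 19*x/5 - 3/35

The best approximation g ∈ W is the orthogonal projection of f onto W. Writing g = a_0 + a_1 x + a_2 x^2, the coefficients solve the normal equations G · a = b where
  G_{ij} = <φ_i, φ_j> and b_i = <f, φ_i>, with φ_0 = 1, φ_1 = x, φ_2 = x^2.
G =
  [2, 0, 2/3]
  [0, 2/3, 0]
  [2/3, 0, 2/5],
b = (16/15, -38/15, 24/35).
Solving gives a_0 = -3/35, a_1 = -19/5, a_2 = 13/7, so
  g(x) = 13*x^2/7 - 19*x/5 - 3/35.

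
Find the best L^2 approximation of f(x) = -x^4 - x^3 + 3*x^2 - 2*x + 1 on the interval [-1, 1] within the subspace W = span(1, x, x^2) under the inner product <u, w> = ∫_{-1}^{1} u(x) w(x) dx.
g(x) = 15*x^2/7 - 13*x/5 + 38/35

The best approximation g ∈ W is the orthogonal projection of f onto W. Writing g = a_0 + a_1 x + a_2 x^2, the coefficients solve the normal equations G · a = b where
  G_{ij} = <φ_i, φ_j> and b_i = <f, φ_i>, with φ_0 = 1, φ_1 = x, φ_2 = x^2.
G =
  [2, 0, 2/3]
  [0, 2/3, 0]
  [2/3, 0, 2/5],
b = (18/5, -26/15, 166/105).
Solving gives a_0 = 38/35, a_1 = -13/5, a_2 = 15/7, so
  g(x) = 15*x^2/7 - 13*x/5 + 38/35.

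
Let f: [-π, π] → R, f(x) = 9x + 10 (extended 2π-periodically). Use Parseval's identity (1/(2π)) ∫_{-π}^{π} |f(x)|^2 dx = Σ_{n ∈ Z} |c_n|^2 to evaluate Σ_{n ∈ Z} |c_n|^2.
Σ |c_n|^2 = 27π^2 + 100

Expand and integrate term by term over [-π, π]:
  ∫ (9x)^2 dx = 81·(2π^3/3); ∫ 2·9·(10)·x dx = 0 (odd integrand); ∫ 10^2 dx = 100·2π.
So (1/(2π)) ∫_{-π}^{π} (9x + 10)^2 dx = 81π^2/3 + 100 = 27π^2 + 100.
Parseval ⇒ Σ |c_n|^2 = 27π^2 + 100.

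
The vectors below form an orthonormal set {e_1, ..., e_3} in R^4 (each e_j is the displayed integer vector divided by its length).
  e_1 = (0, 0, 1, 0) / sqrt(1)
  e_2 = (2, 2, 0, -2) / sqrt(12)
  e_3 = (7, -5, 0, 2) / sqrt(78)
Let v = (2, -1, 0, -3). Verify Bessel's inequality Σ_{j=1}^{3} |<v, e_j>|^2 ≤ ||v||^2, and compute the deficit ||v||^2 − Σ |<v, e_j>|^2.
Σ |<v, e_j>|^2 = 15/2; ||v||^2 = 14; deficit = 13/2

Write each e_j = u_j / sqrt(<u_j, u_j>) where u_j is the displayed integer vector. Then <v, e_j> = <v, u_j> / sqrt(<u_j, u_j>), so |<v, e_j>|^2 = <v, u_j>^2 / <u_j, u_j>.
Coefficients: <v, e_1> = 0/sqrt(1), <v, e_2> = 8/sqrt(12), <v, e_3> = 13/sqrt(78).
Square and sum: Σ |<v, e_j>|^2 = 15/2.
Compute ||v||^2 = v·v = 14.
Deficit = 14 − 15/2 = 13/2 ≥ 0, confirming Bessel's inequality. (The deficit equals ||v − Σ <v,e_j> e_j||^2, the squared distance from v to span{e_j}.)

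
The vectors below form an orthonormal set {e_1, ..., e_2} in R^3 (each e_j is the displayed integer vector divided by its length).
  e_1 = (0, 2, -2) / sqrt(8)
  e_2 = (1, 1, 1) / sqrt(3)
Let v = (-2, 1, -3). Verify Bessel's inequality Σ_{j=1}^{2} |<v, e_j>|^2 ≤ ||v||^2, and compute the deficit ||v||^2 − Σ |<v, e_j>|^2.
Σ |<v, e_j>|^2 = 40/3; ||v||^2 = 14; deficit = 2/3

Write each e_j = u_j / sqrt(<u_j, u_j>) where u_j is the displayed integer vector. Then <v, e_j> = <v, u_j> / sqrt(<u_j, u_j>), so |<v, e_j>|^2 = <v, u_j>^2 / <u_j, u_j>.
Coefficients: <v, e_1> = 8/sqrt(8), <v, e_2> = -4/sqrt(3).
Square and sum: Σ |<v, e_j>|^2 = 40/3.
Compute ||v||^2 = v·v = 14.
Deficit = 14 − 40/3 = 2/3 ≥ 0, confirming Bessel's inequality. (The deficit equals ||v − Σ <v,e_j> e_j||^2, the squared distance from v to span{e_j}.)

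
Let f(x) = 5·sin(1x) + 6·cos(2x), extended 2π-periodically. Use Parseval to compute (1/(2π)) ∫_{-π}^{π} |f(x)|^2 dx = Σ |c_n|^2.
Σ |c_n|^2 = 61/2

Expand |f|^2 and use orthogonality of {sin(nx), cos(mx)} on [-π, π]:
  ∫_{-π}^{π} sin(nx)^2 dx = π, ∫ cos(mx)^2 dx = π, and cross terms integrate to 0.
So ∫_{-π}^{π} f(x)^2 dx = 5^2 · π + 6^2 · π = (25 + 36)π.
Divide by 2π: (25 + 36)/2 = 61/2.
By Parseval, this equals Σ |c_n|^2.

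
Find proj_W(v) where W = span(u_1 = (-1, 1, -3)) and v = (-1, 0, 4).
proj_W(v) = (1, -1, 3)

Set up U = [u_1 | ... | u_1] ∈ R^(3×1). The projector onto W = col(U) is P = U (U^T U)^(-1) U^T.
Compute U^T U =
  [11],
and U^T v = (-11).
Solve U^T U · c = U^T v for the coefficients: c = (-1). The projection is proj_W(v) = U c.
Check: (v - proj_W(v)) · u_1 = 0  (should be 0).
Result: proj_W(v) = (1, -1, 3).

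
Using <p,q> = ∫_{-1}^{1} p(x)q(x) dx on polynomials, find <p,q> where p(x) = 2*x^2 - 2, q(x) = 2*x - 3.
<p,q> = 8

Expand the product: p(x)·q(x) = 4*x^3 - 6*x^2 - 4*x + 6.
∫_{-1}^{1} of each monomial x^k gives [2/(k+1) if k even, 0 if k odd]. Integrating term-by-term (or equivalently evaluating the antiderivative F(x) = x^4 - 2*x^3 - 2*x^2 + 6*x at the endpoints):
  F(1) − F(−1) = 3 − (-5) = 8.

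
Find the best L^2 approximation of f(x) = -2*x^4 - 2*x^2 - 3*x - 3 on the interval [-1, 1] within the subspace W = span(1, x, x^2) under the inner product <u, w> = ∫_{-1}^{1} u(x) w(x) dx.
g(x) = -26*x^2/7 - 3*x - 99/35

The best approximation g ∈ W is the orthogonal projection of f onto W. Writing g = a_0 + a_1 x + a_2 x^2, the coefficients solve the normal equations G · a = b where
  G_{ij} = <φ_i, φ_j> and b_i = <f, φ_i>, with φ_0 = 1, φ_1 = x, φ_2 = x^2.
G =
  [2, 0, 2/3]
  [0, 2/3, 0]
  [2/3, 0, 2/5],
b = (-122/15, -2, -118/35).
Solving gives a_0 = -99/35, a_1 = -3, a_2 = -26/7, so
  g(x) = -26*x^2/7 - 3*x - 99/35.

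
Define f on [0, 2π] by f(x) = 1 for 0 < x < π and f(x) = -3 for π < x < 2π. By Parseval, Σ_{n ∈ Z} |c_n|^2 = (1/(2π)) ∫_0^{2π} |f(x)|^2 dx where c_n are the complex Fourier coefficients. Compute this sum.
Σ |c_n|^2 = 5

Parseval equates the L^2 energy of f (normalised by 1/(2π)) with the ℓ^2 sum of its Fourier coefficients: (1/(2π)) ∫_0^{2π} |f|^2 = Σ |c_n|^2.
Compute the left side: (1/(2π)) [∫_0^π 1^2 dx + ∫_π^{2π} (-3)^2 dx] = (1/(2π)) · (1π + 9π) = (1 + 9)/2 = 5.
So Σ_{n ∈ Z} |c_n|^2 = 5.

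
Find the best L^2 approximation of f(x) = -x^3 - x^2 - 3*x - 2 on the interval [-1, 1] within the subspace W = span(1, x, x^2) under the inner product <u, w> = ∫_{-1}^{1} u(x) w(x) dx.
g(x) = -x^2 - 18*x/5 - 2

The best approximation g ∈ W is the orthogonal projection of f onto W. Writing g = a_0 + a_1 x + a_2 x^2, the coefficients solve the normal equations G · a = b where
  G_{ij} = <φ_i, φ_j> and b_i = <f, φ_i>, with φ_0 = 1, φ_1 = x, φ_2 = x^2.
G =
  [2, 0, 2/3]
  [0, 2/3, 0]
  [2/3, 0, 2/5],
b = (-14/3, -12/5, -26/15).
Solving gives a_0 = -2, a_1 = -18/5, a_2 = -1, so
  g(x) = -x^2 - 18*x/5 - 2.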